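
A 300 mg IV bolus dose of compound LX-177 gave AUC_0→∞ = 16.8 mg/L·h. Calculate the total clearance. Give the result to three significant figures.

CL = Dose_iv / AUC_0→∞
   = 300 / 16.8 = 17.8571 L/h

CL = 17.9 L/h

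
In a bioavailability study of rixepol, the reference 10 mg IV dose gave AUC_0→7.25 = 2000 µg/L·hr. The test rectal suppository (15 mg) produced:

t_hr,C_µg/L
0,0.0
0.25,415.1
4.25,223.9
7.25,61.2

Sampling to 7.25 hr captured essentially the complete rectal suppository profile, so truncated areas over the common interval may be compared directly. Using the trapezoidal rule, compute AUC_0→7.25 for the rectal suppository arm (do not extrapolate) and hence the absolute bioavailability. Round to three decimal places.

F = 0.586

Trapezoidal AUC_0→7.25 (rectal suppository):
  [0→0.25]: (0.0+415.1)/2 × 0.25 = 51.8875
  [0.25→4.25]: (415.1+223.9)/2 × 4 = 1278.0
  [4.25→7.25]: (223.9+61.2)/2 × 3 = 427.65
  Sum = 1757.5375 µg/L·hr
F = (AUC_ev/D_ev)/(AUC_iv/D_iv) = (1757.5375/15)/(2000/10) = 117.169/200 = 0.5858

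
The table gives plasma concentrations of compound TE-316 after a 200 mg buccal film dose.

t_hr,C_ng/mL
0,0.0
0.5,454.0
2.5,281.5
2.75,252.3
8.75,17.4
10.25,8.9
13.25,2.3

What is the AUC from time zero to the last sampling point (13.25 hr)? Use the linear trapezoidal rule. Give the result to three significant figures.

Trapezoidal AUC_0→13.25:
  [0→0.5]: (0.0+454.0)/2 × 0.5 = 113.5
  [0.5→2.5]: (454.0+281.5)/2 × 2 = 735.5
  [2.5→2.75]: (281.5+252.3)/2 × 0.25 = 66.725
  [2.75→8.75]: (252.3+17.4)/2 × 6 = 809.1
  [8.75→10.25]: (17.4+8.9)/2 × 1.5 = 19.725
  [10.25→13.25]: (8.9+2.3)/2 × 3 = 16.8
  Sum = 1761.35 ng/mL·hr

AUC = 1760 ng/mL·hr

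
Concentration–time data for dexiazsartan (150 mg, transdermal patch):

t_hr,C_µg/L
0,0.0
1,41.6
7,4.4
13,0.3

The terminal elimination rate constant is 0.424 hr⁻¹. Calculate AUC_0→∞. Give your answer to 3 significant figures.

AUC = 174 µg/L·hr

Trapezoidal AUC_0→13:
  [0→1]: (0.0+41.6)/2 × 1 = 20.8
  [1→7]: (41.6+4.4)/2 × 6 = 138.0
  [7→13]: (4.4+0.3)/2 × 6 = 14.1
  Sum = 172.9 µg/L·hr
Extrapolated tail: C_last / k_e = 0.3 / 0.424 = 0.708
AUC_0→∞ = 172.9 + 0.708 = 173.608 µg/L·hr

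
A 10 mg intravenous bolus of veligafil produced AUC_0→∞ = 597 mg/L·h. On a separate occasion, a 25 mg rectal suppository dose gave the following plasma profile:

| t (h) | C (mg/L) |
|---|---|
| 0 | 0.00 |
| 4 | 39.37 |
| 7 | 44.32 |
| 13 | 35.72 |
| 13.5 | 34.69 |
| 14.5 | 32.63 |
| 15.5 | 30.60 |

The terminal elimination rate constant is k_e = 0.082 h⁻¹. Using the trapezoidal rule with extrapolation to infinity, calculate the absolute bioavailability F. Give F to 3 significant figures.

Trapezoidal AUC_0→15.5 (rectal suppository):
  [0→4]: (0.00+39.37)/2 × 4 = 78.74
  [4→7]: (39.37+44.32)/2 × 3 = 125.535
  [7→13]: (44.32+35.72)/2 × 6 = 240.12
  [13→13.5]: (35.72+34.69)/2 × 0.5 = 17.6025
  [13.5→14.5]: (34.69+32.63)/2 × 1 = 33.66
  [14.5→15.5]: (32.63+30.60)/2 × 1 = 31.615
  Sum = 527.2725 mg/L·h
Tail: C_last/k_e = 30.60/0.082 = 373.171
AUC_0→∞ (rectal suppository) = 527.2725 + 373.171 = 900.4435 mg/L·h
F = (AUC_ev/D_ev)/(AUC_iv/D_iv) = (900.4435/25)/(597/10) = 36.01774/59.7 = 0.6033

F = 0.603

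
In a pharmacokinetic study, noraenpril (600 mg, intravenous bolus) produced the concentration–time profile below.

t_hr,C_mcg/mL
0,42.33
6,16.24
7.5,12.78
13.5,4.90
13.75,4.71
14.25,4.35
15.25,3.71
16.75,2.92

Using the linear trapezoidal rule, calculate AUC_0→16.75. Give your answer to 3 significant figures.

AUC = 263 mcg/mL·hr

Trapezoidal AUC_0→16.75:
  [0→6]: (42.33+16.24)/2 × 6 = 175.71
  [6→7.5]: (16.24+12.78)/2 × 1.5 = 21.765
  [7.5→13.5]: (12.78+4.90)/2 × 6 = 53.04
  [13.5→13.75]: (4.90+4.71)/2 × 0.25 = 1.20125
  [13.75→14.25]: (4.71+4.35)/2 × 0.5 = 2.265
  [14.25→15.25]: (4.35+3.71)/2 × 1 = 4.03
  [15.25→16.75]: (3.71+2.92)/2 × 1.5 = 4.9725
  Sum = 262.98375 mcg/mL·hr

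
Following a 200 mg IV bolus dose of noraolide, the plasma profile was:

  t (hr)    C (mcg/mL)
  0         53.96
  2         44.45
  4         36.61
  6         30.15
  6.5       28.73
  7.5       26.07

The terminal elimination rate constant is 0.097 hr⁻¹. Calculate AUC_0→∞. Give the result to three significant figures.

AUC = 557 mcg/mL·hr

Trapezoidal AUC_0→7.5:
  [0→2]: (53.96+44.45)/2 × 2 = 98.41
  [2→4]: (44.45+36.61)/2 × 2 = 81.06
  [4→6]: (36.61+30.15)/2 × 2 = 66.76
  [6→6.5]: (30.15+28.73)/2 × 0.5 = 14.72
  [6.5→7.5]: (28.73+26.07)/2 × 1 = 27.4
  Sum = 288.35 mcg/mL·hr
Extrapolated tail: C_last / k_e = 26.07 / 0.097 = 268.763
AUC_0→∞ = 288.35 + 268.763 = 557.113 mcg/mL·hr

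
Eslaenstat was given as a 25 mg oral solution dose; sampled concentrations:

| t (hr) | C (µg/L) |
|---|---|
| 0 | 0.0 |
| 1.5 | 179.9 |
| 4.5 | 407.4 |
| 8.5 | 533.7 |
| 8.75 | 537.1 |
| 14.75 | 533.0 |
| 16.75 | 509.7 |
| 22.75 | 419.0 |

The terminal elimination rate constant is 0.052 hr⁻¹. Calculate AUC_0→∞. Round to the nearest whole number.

Trapezoidal AUC_0→22.75:
  [0→1.5]: (0.0+179.9)/2 × 1.5 = 134.925
  [1.5→4.5]: (179.9+407.4)/2 × 3 = 880.95
  [4.5→8.5]: (407.4+533.7)/2 × 4 = 1882.2
  [8.5→8.75]: (533.7+537.1)/2 × 0.25 = 133.85
  [8.75→14.75]: (537.1+533.0)/2 × 6 = 3210.3
  [14.75→16.75]: (533.0+509.7)/2 × 2 = 1042.7
  [16.75→22.75]: (509.7+419.0)/2 × 6 = 2786.1
  Sum = 10071.025 µg/L·hr
Extrapolated tail: C_last / k_e = 419.0 / 0.052 = 8057.692
AUC_0→∞ = 10071.025 + 8057.692 = 18128.717 µg/L·hr

AUC = 18129 µg/L·hr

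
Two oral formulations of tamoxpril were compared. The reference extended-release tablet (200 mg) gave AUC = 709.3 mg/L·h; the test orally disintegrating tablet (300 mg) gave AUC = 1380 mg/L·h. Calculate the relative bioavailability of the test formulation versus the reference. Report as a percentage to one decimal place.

F_rel = 129.7%

F_rel = (AUC_test/D_test) / (AUC_ref/D_ref)
      = (1380/300) / (709.3/200)
      = 4.6 / 3.5465 = 1.2971 = 129.71%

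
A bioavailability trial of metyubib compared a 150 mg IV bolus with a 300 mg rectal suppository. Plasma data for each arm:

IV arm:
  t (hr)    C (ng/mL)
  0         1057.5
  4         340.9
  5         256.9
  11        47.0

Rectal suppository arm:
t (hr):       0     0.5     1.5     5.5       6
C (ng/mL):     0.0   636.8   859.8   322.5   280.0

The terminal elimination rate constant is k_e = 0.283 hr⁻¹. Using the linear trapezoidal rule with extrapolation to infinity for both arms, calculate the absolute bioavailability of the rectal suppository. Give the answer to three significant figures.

F = 0.529

Trapezoidal AUC_0→11 (IV):
  [0→4]: (1057.5+340.9)/2 × 4 = 2796.8
  [4→5]: (340.9+256.9)/2 × 1 = 298.9
  [5→11]: (256.9+47.0)/2 × 6 = 911.7
  Sum = 4007.4 ng/mL·hr
IV tail: 47.0/0.283 = 166.078; AUC_iv,0→∞ = 4007.4 + 166.078 = 4173.478 ng/mL·hr
Trapezoidal AUC_0→6 (rectal suppository):
  [0→0.5]: (0.0+636.8)/2 × 0.5 = 159.2
  [0.5→1.5]: (636.8+859.8)/2 × 1 = 748.3
  [1.5→5.5]: (859.8+322.5)/2 × 4 = 2364.6
  [5.5→6]: (322.5+280.0)/2 × 0.5 = 150.625
  Sum = 3422.725 ng/mL·hr
rectal suppository tail: 280.0/0.283 = 989.399; AUC_ev,0→∞ = 3422.725 + 989.399 = 4412.124 ng/mL·hr
F = (AUC_ev/D_ev)/(AUC_iv/D_iv) = (4412.124/300)/(4173.478/150) = 14.70708/27.8232 = 0.5286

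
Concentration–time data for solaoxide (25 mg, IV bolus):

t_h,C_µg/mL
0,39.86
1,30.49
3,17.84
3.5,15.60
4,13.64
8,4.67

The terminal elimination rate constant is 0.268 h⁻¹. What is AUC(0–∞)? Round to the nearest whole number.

Trapezoidal AUC_0→8:
  [0→1]: (39.86+30.49)/2 × 1 = 35.175
  [1→3]: (30.49+17.84)/2 × 2 = 48.33
  [3→3.5]: (17.84+15.60)/2 × 0.5 = 8.36
  [3.5→4]: (15.60+13.64)/2 × 0.5 = 7.31
  [4→8]: (13.64+4.67)/2 × 4 = 36.62
  Sum = 135.795 µg/mL·h
Extrapolated tail: C_last / k_e = 4.67 / 0.268 = 17.425
AUC_0→∞ = 135.795 + 17.425 = 153.22 µg/mL·h

AUC = 153 µg/mL·h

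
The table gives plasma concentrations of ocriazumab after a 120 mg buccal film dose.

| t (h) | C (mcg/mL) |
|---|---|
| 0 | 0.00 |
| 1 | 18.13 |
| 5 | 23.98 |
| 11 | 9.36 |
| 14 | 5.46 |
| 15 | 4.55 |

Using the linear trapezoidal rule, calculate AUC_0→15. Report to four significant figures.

AUC = 220.5 mcg/mL·h

Trapezoidal AUC_0→15:
  [0→1]: (0.00+18.13)/2 × 1 = 9.065
  [1→5]: (18.13+23.98)/2 × 4 = 84.22
  [5→11]: (23.98+9.36)/2 × 6 = 100.02
  [11→14]: (9.36+5.46)/2 × 3 = 22.23
  [14→15]: (5.46+4.55)/2 × 1 = 5.005
  Sum = 220.54 mcg/mL·h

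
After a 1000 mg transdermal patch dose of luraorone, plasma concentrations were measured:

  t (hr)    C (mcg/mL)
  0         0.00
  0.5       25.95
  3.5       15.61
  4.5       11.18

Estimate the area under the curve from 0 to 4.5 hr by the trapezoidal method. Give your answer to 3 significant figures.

AUC = 82.2 mcg/mL·hr

Trapezoidal AUC_0→4.5:
  [0→0.5]: (0.00+25.95)/2 × 0.5 = 6.4875
  [0.5→3.5]: (25.95+15.61)/2 × 3 = 62.34
  [3.5→4.5]: (15.61+11.18)/2 × 1 = 13.395
  Sum = 82.2225 mcg/mL·hr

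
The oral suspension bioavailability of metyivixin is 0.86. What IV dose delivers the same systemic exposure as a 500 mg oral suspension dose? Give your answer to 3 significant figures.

D_iv = 430 mg

Systemic exposure from an extravascular dose = F × D_ev, so the equivalent IV dose is F × D_ev.
D_iv = F × D_ev = 0.86 × 500 = 430 mg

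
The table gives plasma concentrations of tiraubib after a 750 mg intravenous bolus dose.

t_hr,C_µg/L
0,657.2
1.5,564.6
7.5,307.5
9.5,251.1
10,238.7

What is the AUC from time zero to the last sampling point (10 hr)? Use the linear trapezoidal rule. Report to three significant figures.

AUC = 4210 µg/L·hr

Trapezoidal AUC_0→10:
  [0→1.5]: (657.2+564.6)/2 × 1.5 = 916.35
  [1.5→7.5]: (564.6+307.5)/2 × 6 = 2616.3
  [7.5→9.5]: (307.5+251.1)/2 × 2 = 558.6
  [9.5→10]: (251.1+238.7)/2 × 0.5 = 122.45
  Sum = 4213.7 µg/L·hr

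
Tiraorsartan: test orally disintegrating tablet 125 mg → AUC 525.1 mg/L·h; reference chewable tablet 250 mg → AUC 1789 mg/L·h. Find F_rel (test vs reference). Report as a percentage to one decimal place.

F_rel = (AUC_test/D_test) / (AUC_ref/D_ref)
      = (525.1/125) / (1789/250)
      = 4.2008 / 7.156 = 0.5870 = 58.70%

F_rel = 58.7%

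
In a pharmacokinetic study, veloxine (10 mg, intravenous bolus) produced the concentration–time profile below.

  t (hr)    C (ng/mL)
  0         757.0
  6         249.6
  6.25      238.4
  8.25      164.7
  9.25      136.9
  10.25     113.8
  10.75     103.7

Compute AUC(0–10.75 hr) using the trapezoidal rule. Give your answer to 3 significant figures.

Trapezoidal AUC_0→10.75:
  [0→6]: (757.0+249.6)/2 × 6 = 3019.8
  [6→6.25]: (249.6+238.4)/2 × 0.25 = 61.0
  [6.25→8.25]: (238.4+164.7)/2 × 2 = 403.1
  [8.25→9.25]: (164.7+136.9)/2 × 1 = 150.8
  [9.25→10.25]: (136.9+113.8)/2 × 1 = 125.35
  [10.25→10.75]: (113.8+103.7)/2 × 0.5 = 54.375
  Sum = 3814.425 ng/mL·hr

AUC = 3810 ng/mL·hr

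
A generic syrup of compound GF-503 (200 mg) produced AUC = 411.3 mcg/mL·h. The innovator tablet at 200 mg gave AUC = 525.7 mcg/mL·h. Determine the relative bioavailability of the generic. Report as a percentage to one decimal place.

F_rel = 78.2%

F_rel = (AUC_test/D_test) / (AUC_ref/D_ref)
      = (411.3/200) / (525.7/200)
      = 2.0565 / 2.6285 = 0.7824 = 78.24%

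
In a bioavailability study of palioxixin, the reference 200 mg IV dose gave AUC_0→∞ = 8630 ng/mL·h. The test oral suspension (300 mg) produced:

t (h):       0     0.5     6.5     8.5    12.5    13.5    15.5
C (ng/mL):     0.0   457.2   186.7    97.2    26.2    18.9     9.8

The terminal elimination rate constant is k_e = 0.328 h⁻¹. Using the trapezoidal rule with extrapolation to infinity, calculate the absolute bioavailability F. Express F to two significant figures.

Trapezoidal AUC_0→15.5 (oral suspension):
  [0→0.5]: (0.0+457.2)/2 × 0.5 = 114.3
  [0.5→6.5]: (457.2+186.7)/2 × 6 = 1931.7
  [6.5→8.5]: (186.7+97.2)/2 × 2 = 283.9
  [8.5→12.5]: (97.2+26.2)/2 × 4 = 246.8
  [12.5→13.5]: (26.2+18.9)/2 × 1 = 22.55
  [13.5→15.5]: (18.9+9.8)/2 × 2 = 28.7
  Sum = 2627.95 ng/mL·h
Tail: C_last/k_e = 9.8/0.328 = 29.878
AUC_0→∞ (oral suspension) = 2627.95 + 29.878 = 2657.828 ng/mL·h
F = (AUC_ev/D_ev)/(AUC_iv/D_iv) = (2657.828/300)/(8630/200) = 8.85943/43.15 = 0.2053

F = 0.21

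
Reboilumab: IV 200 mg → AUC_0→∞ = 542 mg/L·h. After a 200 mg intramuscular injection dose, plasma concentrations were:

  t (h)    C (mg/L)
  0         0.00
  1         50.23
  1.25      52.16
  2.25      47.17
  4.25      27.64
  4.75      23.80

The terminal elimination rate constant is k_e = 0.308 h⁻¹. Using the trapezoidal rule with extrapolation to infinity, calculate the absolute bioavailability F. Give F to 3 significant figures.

Trapezoidal AUC_0→4.75 (intramuscular injection):
  [0→1]: (0.00+50.23)/2 × 1 = 25.115
  [1→1.25]: (50.23+52.16)/2 × 0.25 = 12.79875
  [1.25→2.25]: (52.16+47.17)/2 × 1 = 49.665
  [2.25→4.25]: (47.17+27.64)/2 × 2 = 74.81
  [4.25→4.75]: (27.64+23.80)/2 × 0.5 = 12.86
  Sum = 175.24875 mg/L·h
Tail: C_last/k_e = 23.80/0.308 = 77.273
AUC_0→∞ (intramuscular injection) = 175.24875 + 77.273 = 252.52175 mg/L·h
F = (AUC_ev/D_ev)/(AUC_iv/D_iv) = (252.52175/200)/(542/200) = 1.26261/2.71 = 0.4659

F = 0.466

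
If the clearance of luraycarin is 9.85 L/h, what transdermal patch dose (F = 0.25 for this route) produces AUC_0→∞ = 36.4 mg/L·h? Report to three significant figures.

Dose = 1430 mg

Dose = CL × AUC_0→∞ / F
     = 9.85 × 36.4 / 0.25 = 1434.16 mg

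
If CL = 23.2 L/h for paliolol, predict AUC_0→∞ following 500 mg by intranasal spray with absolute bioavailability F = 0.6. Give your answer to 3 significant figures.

AUC = 12.9 mg/L·h

AUC_0→∞ = F × Dose / CL
        = 0.6 × 500 / 23.2 = 12.931 mg/L·h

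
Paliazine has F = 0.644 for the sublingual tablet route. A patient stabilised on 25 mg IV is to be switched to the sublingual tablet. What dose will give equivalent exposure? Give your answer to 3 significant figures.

D_sublingual = 38.8 mg

For equal systemic exposure: F × D_ev = D_iv
D_ev = D_iv / F = 25 / 0.644 = 38.8199 mg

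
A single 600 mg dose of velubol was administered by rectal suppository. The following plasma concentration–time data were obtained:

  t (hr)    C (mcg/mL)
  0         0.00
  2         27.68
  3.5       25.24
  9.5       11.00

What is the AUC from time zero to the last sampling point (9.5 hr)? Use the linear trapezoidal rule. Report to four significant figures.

AUC = 176.1 mcg/mL·hr

Trapezoidal AUC_0→9.5:
  [0→2]: (0.00+27.68)/2 × 2 = 27.68
  [2→3.5]: (27.68+25.24)/2 × 1.5 = 39.69
  [3.5→9.5]: (25.24+11.00)/2 × 6 = 108.72
  Sum = 176.09 mcg/mL·hr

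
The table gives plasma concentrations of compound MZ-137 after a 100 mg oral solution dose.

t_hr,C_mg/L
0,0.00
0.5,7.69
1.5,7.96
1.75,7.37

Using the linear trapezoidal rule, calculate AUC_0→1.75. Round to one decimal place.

AUC = 11.7 mg/L·hr

Trapezoidal AUC_0→1.75:
  [0→0.5]: (0.00+7.69)/2 × 0.5 = 1.9225
  [0.5→1.5]: (7.69+7.96)/2 × 1 = 7.825
  [1.5→1.75]: (7.96+7.37)/2 × 0.25 = 1.91625
  Sum = 11.66375 mg/L·hr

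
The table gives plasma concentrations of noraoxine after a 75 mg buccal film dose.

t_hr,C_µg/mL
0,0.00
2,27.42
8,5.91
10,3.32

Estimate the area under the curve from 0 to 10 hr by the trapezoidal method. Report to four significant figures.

Trapezoidal AUC_0→10:
  [0→2]: (0.00+27.42)/2 × 2 = 27.42
  [2→8]: (27.42+5.91)/2 × 6 = 99.99
  [8→10]: (5.91+3.32)/2 × 2 = 9.23
  Sum = 136.64 µg/mL·hr

AUC = 136.6 µg/mL·hr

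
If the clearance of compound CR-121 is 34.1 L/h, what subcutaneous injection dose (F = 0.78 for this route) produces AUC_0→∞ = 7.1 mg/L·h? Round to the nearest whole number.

Dose = 310 mg

Dose = CL × AUC_0→∞ / F
     = 34.1 × 7.1 / 0.78 = 310.397 mg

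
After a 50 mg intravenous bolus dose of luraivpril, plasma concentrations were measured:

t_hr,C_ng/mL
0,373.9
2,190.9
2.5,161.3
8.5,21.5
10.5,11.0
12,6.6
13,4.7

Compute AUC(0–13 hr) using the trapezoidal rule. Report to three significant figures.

AUC = 1250 ng/mL·hr

Trapezoidal AUC_0→13:
  [0→2]: (373.9+190.9)/2 × 2 = 564.8
  [2→2.5]: (190.9+161.3)/2 × 0.5 = 88.05
  [2.5→8.5]: (161.3+21.5)/2 × 6 = 548.4
  [8.5→10.5]: (21.5+11.0)/2 × 2 = 32.5
  [10.5→12]: (11.0+6.6)/2 × 1.5 = 13.2
  [12→13]: (6.6+4.7)/2 × 1 = 5.65
  Sum = 1252.6 ng/mL·hr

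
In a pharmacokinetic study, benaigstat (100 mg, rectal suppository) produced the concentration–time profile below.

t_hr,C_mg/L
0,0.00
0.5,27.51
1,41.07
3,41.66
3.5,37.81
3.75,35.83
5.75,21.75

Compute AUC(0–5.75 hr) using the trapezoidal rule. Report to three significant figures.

Trapezoidal AUC_0→5.75:
  [0→0.5]: (0.00+27.51)/2 × 0.5 = 6.8775
  [0.5→1]: (27.51+41.07)/2 × 0.5 = 17.145
  [1→3]: (41.07+41.66)/2 × 2 = 82.73
  [3→3.5]: (41.66+37.81)/2 × 0.5 = 19.8675
  [3.5→3.75]: (37.81+35.83)/2 × 0.25 = 9.205
  [3.75→5.75]: (35.83+21.75)/2 × 2 = 57.58
  Sum = 193.405 mg/L·hr

AUC = 193 mg/L·hr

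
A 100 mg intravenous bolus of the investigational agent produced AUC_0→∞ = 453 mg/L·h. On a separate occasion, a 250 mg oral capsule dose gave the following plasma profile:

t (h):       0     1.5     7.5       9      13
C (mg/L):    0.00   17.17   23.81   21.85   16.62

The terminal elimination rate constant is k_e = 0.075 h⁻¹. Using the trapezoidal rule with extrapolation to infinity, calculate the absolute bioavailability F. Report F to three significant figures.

F = 0.414

Trapezoidal AUC_0→13 (oral capsule):
  [0→1.5]: (0.00+17.17)/2 × 1.5 = 12.8775
  [1.5→7.5]: (17.17+23.81)/2 × 6 = 122.94
  [7.5→9]: (23.81+21.85)/2 × 1.5 = 34.245
  [9→13]: (21.85+16.62)/2 × 4 = 76.94
  Sum = 247.0025 mg/L·h
Tail: C_last/k_e = 16.62/0.075 = 221.600
AUC_0→∞ (oral capsule) = 247.0025 + 221.600 = 468.6025 mg/L·h
F = (AUC_ev/D_ev)/(AUC_iv/D_iv) = (468.6025/250)/(453/100) = 1.87441/4.53 = 0.4138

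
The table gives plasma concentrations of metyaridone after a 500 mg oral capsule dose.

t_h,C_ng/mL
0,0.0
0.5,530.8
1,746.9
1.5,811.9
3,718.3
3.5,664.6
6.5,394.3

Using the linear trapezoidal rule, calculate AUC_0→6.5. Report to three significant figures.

AUC = 3920 ng/mL·h

Trapezoidal AUC_0→6.5:
  [0→0.5]: (0.0+530.8)/2 × 0.5 = 132.7
  [0.5→1]: (530.8+746.9)/2 × 0.5 = 319.425
  [1→1.5]: (746.9+811.9)/2 × 0.5 = 389.7
  [1.5→3]: (811.9+718.3)/2 × 1.5 = 1147.65
  [3→3.5]: (718.3+664.6)/2 × 0.5 = 345.725
  [3.5→6.5]: (664.6+394.3)/2 × 3 = 1588.35
  Sum = 3923.55 ng/mL·h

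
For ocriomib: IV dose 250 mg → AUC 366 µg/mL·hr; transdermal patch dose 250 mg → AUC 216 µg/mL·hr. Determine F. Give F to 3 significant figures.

F = 0.590

F = (AUC_ev / D_ev) / (AUC_iv / D_iv)
  = (216/250) / (366/250)
  = 0.864 / 1.464 = 0.5902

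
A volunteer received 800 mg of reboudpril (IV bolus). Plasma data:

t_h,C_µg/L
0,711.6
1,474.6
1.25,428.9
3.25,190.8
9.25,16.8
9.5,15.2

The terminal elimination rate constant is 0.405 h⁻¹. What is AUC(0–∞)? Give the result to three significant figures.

Trapezoidal AUC_0→9.5:
  [0→1]: (711.6+474.6)/2 × 1 = 593.1
  [1→1.25]: (474.6+428.9)/2 × 0.25 = 112.9375
  [1.25→3.25]: (428.9+190.8)/2 × 2 = 619.7
  [3.25→9.25]: (190.8+16.8)/2 × 6 = 622.8
  [9.25→9.5]: (16.8+15.2)/2 × 0.25 = 4.0
  Sum = 1952.5375 µg/L·h
Extrapolated tail: C_last / k_e = 15.2 / 0.405 = 37.531
AUC_0→∞ = 1952.5375 + 37.531 = 1990.0685 µg/L·h

AUC = 1990 µg/L·h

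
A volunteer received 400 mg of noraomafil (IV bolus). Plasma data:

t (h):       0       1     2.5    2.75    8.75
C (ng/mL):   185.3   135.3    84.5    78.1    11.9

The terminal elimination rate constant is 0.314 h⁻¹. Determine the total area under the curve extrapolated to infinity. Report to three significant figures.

AUC = 653 ng/mL·h

Trapezoidal AUC_0→8.75:
  [0→1]: (185.3+135.3)/2 × 1 = 160.3
  [1→2.5]: (135.3+84.5)/2 × 1.5 = 164.85
  [2.5→2.75]: (84.5+78.1)/2 × 0.25 = 20.325
  [2.75→8.75]: (78.1+11.9)/2 × 6 = 270.0
  Sum = 615.475 ng/mL·h
Extrapolated tail: C_last / k_e = 11.9 / 0.314 = 37.898
AUC_0→∞ = 615.475 + 37.898 = 653.373 ng/mL·h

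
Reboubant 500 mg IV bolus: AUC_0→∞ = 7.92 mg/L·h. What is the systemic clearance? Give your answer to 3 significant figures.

CL = 63.1 L/h

CL = Dose_iv / AUC_0→∞
   = 500 / 7.92 = 63.1313 L/h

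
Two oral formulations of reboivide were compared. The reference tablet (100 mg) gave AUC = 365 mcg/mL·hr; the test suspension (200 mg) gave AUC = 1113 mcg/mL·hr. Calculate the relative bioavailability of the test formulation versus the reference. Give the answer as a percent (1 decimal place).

F_rel = 152.5%

F_rel = (AUC_test/D_test) / (AUC_ref/D_ref)
      = (1113/200) / (365/100)
      = 5.565 / 3.65 = 1.5247 = 152.47%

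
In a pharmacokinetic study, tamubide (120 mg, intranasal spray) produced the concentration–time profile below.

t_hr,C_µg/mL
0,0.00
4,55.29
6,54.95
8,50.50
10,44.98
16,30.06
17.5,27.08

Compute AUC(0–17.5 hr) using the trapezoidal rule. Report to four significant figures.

AUC = 689.7 µg/mL·hr

Trapezoidal AUC_0→17.5:
  [0→4]: (0.00+55.29)/2 × 4 = 110.58
  [4→6]: (55.29+54.95)/2 × 2 = 110.24
  [6→8]: (54.95+50.50)/2 × 2 = 105.45
  [8→10]: (50.50+44.98)/2 × 2 = 95.48
  [10→16]: (44.98+30.06)/2 × 6 = 225.12
  [16→17.5]: (30.06+27.08)/2 × 1.5 = 42.855
  Sum = 689.725 µg/mL·hr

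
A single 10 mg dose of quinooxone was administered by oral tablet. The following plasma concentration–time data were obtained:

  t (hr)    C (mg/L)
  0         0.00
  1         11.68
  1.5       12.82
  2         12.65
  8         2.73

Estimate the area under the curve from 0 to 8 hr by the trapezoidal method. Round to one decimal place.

Trapezoidal AUC_0→8:
  [0→1]: (0.00+11.68)/2 × 1 = 5.84
  [1→1.5]: (11.68+12.82)/2 × 0.5 = 6.125
  [1.5→2]: (12.82+12.65)/2 × 0.5 = 6.3675
  [2→8]: (12.65+2.73)/2 × 6 = 46.14
  Sum = 64.4725 mg/L·hr

AUC = 64.5 mg/L·hr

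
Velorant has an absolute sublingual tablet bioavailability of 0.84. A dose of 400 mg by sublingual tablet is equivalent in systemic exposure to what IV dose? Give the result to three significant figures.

D_iv = 336 mg

Systemic exposure from an extravascular dose = F × D_ev, so the equivalent IV dose is F × D_ev.
D_iv = F × D_ev = 0.84 × 400 = 336 mg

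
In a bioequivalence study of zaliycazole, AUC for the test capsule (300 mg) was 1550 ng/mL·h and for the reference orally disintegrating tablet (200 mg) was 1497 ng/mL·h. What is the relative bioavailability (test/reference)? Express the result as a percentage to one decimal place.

F_rel = 69.0%

F_rel = (AUC_test/D_test) / (AUC_ref/D_ref)
      = (1550/300) / (1497/200)
      = 5.16667 / 7.485 = 0.6903 = 69.03%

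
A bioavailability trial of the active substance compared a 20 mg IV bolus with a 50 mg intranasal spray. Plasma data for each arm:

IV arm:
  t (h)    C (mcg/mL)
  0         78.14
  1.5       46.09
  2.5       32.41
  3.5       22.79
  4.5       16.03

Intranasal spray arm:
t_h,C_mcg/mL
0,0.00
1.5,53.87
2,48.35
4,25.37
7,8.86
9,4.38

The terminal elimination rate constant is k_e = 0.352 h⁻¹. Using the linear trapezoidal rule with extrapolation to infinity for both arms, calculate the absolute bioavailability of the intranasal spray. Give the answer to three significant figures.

Trapezoidal AUC_0→4.5 (IV):
  [0→1.5]: (78.14+46.09)/2 × 1.5 = 93.1725
  [1.5→2.5]: (46.09+32.41)/2 × 1 = 39.25
  [2.5→3.5]: (32.41+22.79)/2 × 1 = 27.6
  [3.5→4.5]: (22.79+16.03)/2 × 1 = 19.41
  Sum = 179.4325 mcg/mL·h
IV tail: 16.03/0.352 = 45.540; AUC_iv,0→∞ = 179.4325 + 45.540 = 224.9725 mcg/mL·h
Trapezoidal AUC_0→9 (intranasal spray):
  [0→1.5]: (0.00+53.87)/2 × 1.5 = 40.4025
  [1.5→2]: (53.87+48.35)/2 × 0.5 = 25.555
  [2→4]: (48.35+25.37)/2 × 2 = 73.72
  [4→7]: (25.37+8.86)/2 × 3 = 51.345
  [7→9]: (8.86+4.38)/2 × 2 = 13.24
  Sum = 204.2625 mcg/mL·h
intranasal spray tail: 4.38/0.352 = 12.443; AUC_ev,0→∞ = 204.2625 + 12.443 = 216.7055 mcg/mL·h
F = (AUC_ev/D_ev)/(AUC_iv/D_iv) = (216.7055/50)/(224.9725/20) = 4.33411/11.248625 = 0.3853

F = 0.385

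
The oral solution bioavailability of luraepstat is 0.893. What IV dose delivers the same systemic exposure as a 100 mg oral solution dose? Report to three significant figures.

D_iv = 89.3 mg

Systemic exposure from an extravascular dose = F × D_ev, so the equivalent IV dose is F × D_ev.
D_iv = F × D_ev = 0.893 × 100 = 89.3 mg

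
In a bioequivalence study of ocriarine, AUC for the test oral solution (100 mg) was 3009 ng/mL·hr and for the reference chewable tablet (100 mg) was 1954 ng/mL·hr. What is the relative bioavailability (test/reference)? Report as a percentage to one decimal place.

F_rel = (AUC_test/D_test) / (AUC_ref/D_ref)
      = (3009/100) / (1954/100)
      = 30.09 / 19.54 = 1.5399 = 153.99%

F_rel = 154.0%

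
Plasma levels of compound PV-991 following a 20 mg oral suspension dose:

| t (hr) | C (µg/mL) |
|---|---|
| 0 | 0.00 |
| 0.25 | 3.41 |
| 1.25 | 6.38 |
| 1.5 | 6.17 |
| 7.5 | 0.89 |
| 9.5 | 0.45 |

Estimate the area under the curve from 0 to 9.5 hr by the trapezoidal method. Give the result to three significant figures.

Trapezoidal AUC_0→9.5:
  [0→0.25]: (0.00+3.41)/2 × 0.25 = 0.42625
  [0.25→1.25]: (3.41+6.38)/2 × 1 = 4.895
  [1.25→1.5]: (6.38+6.17)/2 × 0.25 = 1.56875
  [1.5→7.5]: (6.17+0.89)/2 × 6 = 21.18
  [7.5→9.5]: (0.89+0.45)/2 × 2 = 1.34
  Sum = 29.41 µg/mL·hr

AUC = 29.4 µg/mL·hr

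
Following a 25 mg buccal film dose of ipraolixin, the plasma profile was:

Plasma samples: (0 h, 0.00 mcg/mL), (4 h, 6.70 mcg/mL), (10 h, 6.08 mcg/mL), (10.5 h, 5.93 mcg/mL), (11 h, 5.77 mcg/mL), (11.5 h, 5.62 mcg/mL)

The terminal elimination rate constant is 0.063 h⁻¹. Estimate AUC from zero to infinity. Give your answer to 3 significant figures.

AUC = 150 mcg/mL·h

Trapezoidal AUC_0→11.5:
  [0→4]: (0.00+6.70)/2 × 4 = 13.4
  [4→10]: (6.70+6.08)/2 × 6 = 38.34
  [10→10.5]: (6.08+5.93)/2 × 0.5 = 3.0025
  [10.5→11]: (5.93+5.77)/2 × 0.5 = 2.925
  [11→11.5]: (5.77+5.62)/2 × 0.5 = 2.8475
  Sum = 60.515 mcg/mL·h
Extrapolated tail: C_last / k_e = 5.62 / 0.063 = 89.206
AUC_0→∞ = 60.515 + 89.206 = 149.721 mcg/mL·h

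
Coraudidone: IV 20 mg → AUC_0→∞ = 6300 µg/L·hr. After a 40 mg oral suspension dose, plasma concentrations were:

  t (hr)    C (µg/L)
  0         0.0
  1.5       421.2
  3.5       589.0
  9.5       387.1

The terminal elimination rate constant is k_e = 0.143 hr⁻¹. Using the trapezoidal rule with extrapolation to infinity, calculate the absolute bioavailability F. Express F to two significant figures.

F = 0.55

Trapezoidal AUC_0→9.5 (oral suspension):
  [0→1.5]: (0.0+421.2)/2 × 1.5 = 315.9
  [1.5→3.5]: (421.2+589.0)/2 × 2 = 1010.2
  [3.5→9.5]: (589.0+387.1)/2 × 6 = 2928.3
  Sum = 4254.4 µg/L·hr
Tail: C_last/k_e = 387.1/0.143 = 2706.993
AUC_0→∞ (oral suspension) = 4254.4 + 2706.993 = 6961.393 µg/L·hr
F = (AUC_ev/D_ev)/(AUC_iv/D_iv) = (6961.393/40)/(6300/20) = 174.035/315 = 0.5525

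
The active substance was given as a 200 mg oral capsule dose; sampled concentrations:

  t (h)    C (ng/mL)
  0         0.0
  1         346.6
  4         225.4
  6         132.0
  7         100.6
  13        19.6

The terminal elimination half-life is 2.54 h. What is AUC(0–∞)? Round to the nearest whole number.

AUC = 1937 ng/mL·h

Trapezoidal AUC_0→13:
  [0→1]: (0.0+346.6)/2 × 1 = 173.3
  [1→4]: (346.6+225.4)/2 × 3 = 858.0
  [4→6]: (225.4+132.0)/2 × 2 = 357.4
  [6→7]: (132.0+100.6)/2 × 1 = 116.3
  [7→13]: (100.6+19.6)/2 × 6 = 360.6
  Sum = 1865.6 ng/mL·h
k_e = ln2 / t½ = 0.693147 / 2.54 = 0.2729 h^-1
Extrapolated tail: C_last / k_e = 19.6 / 0.2729 = 71.821
AUC_0→∞ = 1865.6 + 71.821 = 1937.421 ng/mL·h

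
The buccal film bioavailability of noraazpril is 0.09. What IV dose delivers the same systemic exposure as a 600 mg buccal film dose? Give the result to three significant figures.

Systemic exposure from an extravascular dose = F × D_ev, so the equivalent IV dose is F × D_ev.
D_iv = F × D_ev = 0.09 × 600 = 54 mg

D_iv = 54.0 mg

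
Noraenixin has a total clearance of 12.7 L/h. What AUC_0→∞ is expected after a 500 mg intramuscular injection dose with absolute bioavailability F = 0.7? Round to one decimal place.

AUC_0→∞ = F × Dose / CL
        = 0.7 × 500 / 12.7 = 27.5591 mg/L·h

AUC = 27.6 mg/L·h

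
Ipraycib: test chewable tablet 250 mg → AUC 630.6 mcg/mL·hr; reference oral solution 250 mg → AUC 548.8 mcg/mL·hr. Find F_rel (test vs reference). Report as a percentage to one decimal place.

F_rel = 114.9%

F_rel = (AUC_test/D_test) / (AUC_ref/D_ref)
      = (630.6/250) / (548.8/250)
      = 2.5224 / 2.1952 = 1.1491 = 114.91%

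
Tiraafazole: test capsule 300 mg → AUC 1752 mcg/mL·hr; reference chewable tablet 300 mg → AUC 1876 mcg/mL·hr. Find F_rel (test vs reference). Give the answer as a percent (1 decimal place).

F_rel = (AUC_test/D_test) / (AUC_ref/D_ref)
      = (1752/300) / (1876/300)
      = 5.84 / 6.25333 = 0.9339 = 93.39%

F_rel = 93.4%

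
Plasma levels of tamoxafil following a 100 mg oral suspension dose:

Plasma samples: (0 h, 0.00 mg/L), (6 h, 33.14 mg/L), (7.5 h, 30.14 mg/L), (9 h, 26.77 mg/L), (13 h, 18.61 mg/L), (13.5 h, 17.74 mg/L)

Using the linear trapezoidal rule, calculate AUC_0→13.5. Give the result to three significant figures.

Trapezoidal AUC_0→13.5:
  [0→6]: (0.00+33.14)/2 × 6 = 99.42
  [6→7.5]: (33.14+30.14)/2 × 1.5 = 47.46
  [7.5→9]: (30.14+26.77)/2 × 1.5 = 42.6825
  [9→13]: (26.77+18.61)/2 × 4 = 90.76
  [13→13.5]: (18.61+17.74)/2 × 0.5 = 9.0875
  Sum = 289.41 mg/L·h

AUC = 289 mg/L·h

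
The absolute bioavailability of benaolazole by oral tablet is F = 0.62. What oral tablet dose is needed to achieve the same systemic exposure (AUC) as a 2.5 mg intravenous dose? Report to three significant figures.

For equal systemic exposure: F × D_ev = D_iv
D_ev = D_iv / F = 2.5 / 0.62 = 4.03226 mg

D_oral = 4.03 mg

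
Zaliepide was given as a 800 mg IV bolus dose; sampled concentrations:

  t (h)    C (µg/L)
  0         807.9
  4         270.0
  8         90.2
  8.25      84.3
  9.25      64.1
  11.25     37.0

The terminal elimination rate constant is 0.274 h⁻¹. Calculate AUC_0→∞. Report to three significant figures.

Trapezoidal AUC_0→11.25:
  [0→4]: (807.9+270.0)/2 × 4 = 2155.8
  [4→8]: (270.0+90.2)/2 × 4 = 720.4
  [8→8.25]: (90.2+84.3)/2 × 0.25 = 21.8125
  [8.25→9.25]: (84.3+64.1)/2 × 1 = 74.2
  [9.25→11.25]: (64.1+37.0)/2 × 2 = 101.1
  Sum = 3073.3125 µg/L·h
Extrapolated tail: C_last / k_e = 37.0 / 0.274 = 135.036
AUC_0→∞ = 3073.3125 + 135.036 = 3208.3485 µg/L·h

AUC = 3210 µg/L·h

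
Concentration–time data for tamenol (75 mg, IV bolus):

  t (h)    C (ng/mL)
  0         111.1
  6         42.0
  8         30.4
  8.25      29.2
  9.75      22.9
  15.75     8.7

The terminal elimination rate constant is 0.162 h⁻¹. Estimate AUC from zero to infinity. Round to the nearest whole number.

Trapezoidal AUC_0→15.75:
  [0→6]: (111.1+42.0)/2 × 6 = 459.3
  [6→8]: (42.0+30.4)/2 × 2 = 72.4
  [8→8.25]: (30.4+29.2)/2 × 0.25 = 7.45
  [8.25→9.75]: (29.2+22.9)/2 × 1.5 = 39.075
  [9.75→15.75]: (22.9+8.7)/2 × 6 = 94.8
  Sum = 673.025 ng/mL·h
Extrapolated tail: C_last / k_e = 8.7 / 0.162 = 53.704
AUC_0→∞ = 673.025 + 53.704 = 726.729 ng/mL·h

AUC = 727 ng/mL·h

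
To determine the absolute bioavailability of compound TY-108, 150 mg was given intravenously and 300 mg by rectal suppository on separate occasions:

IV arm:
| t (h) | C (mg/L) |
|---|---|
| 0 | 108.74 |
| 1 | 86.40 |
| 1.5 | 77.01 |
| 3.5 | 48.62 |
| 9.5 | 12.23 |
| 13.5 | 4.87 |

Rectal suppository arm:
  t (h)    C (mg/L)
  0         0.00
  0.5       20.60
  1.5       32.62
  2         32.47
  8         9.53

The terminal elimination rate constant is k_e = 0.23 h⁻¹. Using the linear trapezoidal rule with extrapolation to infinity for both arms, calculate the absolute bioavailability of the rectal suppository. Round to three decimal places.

Trapezoidal AUC_0→13.5 (IV):
  [0→1]: (108.74+86.40)/2 × 1 = 97.57
  [1→1.5]: (86.40+77.01)/2 × 0.5 = 40.8525
  [1.5→3.5]: (77.01+48.62)/2 × 2 = 125.63
  [3.5→9.5]: (48.62+12.23)/2 × 6 = 182.55
  [9.5→13.5]: (12.23+4.87)/2 × 4 = 34.2
  Sum = 480.8025 mg/L·h
IV tail: 4.87/0.23 = 21.174; AUC_iv,0→∞ = 480.8025 + 21.174 = 501.9765 mg/L·h
Trapezoidal AUC_0→8 (rectal suppository):
  [0→0.5]: (0.00+20.60)/2 × 0.5 = 5.15
  [0.5→1.5]: (20.60+32.62)/2 × 1 = 26.61
  [1.5→2]: (32.62+32.47)/2 × 0.5 = 16.2725
  [2→8]: (32.47+9.53)/2 × 6 = 126.0
  Sum = 174.0325 mg/L·h
rectal suppository tail: 9.53/0.23 = 41.435; AUC_ev,0→∞ = 174.0325 + 41.435 = 215.4675 mg/L·h
F = (AUC_ev/D_ev)/(AUC_iv/D_iv) = (215.4675/300)/(501.9765/150) = 0.718225/3.34651 = 0.2146

F = 0.215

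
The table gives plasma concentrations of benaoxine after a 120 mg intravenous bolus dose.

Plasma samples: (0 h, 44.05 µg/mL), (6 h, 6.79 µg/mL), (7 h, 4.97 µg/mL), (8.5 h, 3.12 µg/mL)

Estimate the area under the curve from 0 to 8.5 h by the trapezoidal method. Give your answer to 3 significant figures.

AUC = 164 µg/mL·h

Trapezoidal AUC_0→8.5:
  [0→6]: (44.05+6.79)/2 × 6 = 152.52
  [6→7]: (6.79+4.97)/2 × 1 = 5.88
  [7→8.5]: (4.97+3.12)/2 × 1.5 = 6.0675
  Sum = 164.4675 µg/mL·h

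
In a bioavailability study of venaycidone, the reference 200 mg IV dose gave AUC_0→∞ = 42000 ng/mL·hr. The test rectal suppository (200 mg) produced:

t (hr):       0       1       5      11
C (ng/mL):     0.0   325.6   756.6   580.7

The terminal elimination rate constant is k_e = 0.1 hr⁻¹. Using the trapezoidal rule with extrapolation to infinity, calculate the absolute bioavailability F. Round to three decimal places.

F = 0.289

Trapezoidal AUC_0→11 (rectal suppository):
  [0→1]: (0.0+325.6)/2 × 1 = 162.8
  [1→5]: (325.6+756.6)/2 × 4 = 2164.4
  [5→11]: (756.6+580.7)/2 × 6 = 4011.9
  Sum = 6339.1 ng/mL·hr
Tail: C_last/k_e = 580.7/0.1 = 5807.000
AUC_0→∞ (rectal suppository) = 6339.1 + 5807.000 = 12146.1 ng/mL·hr
F = (AUC_ev/D_ev)/(AUC_iv/D_iv) = (12146.1/200)/(42000/200) = 60.7305/210 = 0.2892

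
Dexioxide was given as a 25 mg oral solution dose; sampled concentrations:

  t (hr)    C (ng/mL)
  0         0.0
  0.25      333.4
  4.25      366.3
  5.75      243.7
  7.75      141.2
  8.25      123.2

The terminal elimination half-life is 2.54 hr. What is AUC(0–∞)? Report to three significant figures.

Trapezoidal AUC_0→8.25:
  [0→0.25]: (0.0+333.4)/2 × 0.25 = 41.675
  [0.25→4.25]: (333.4+366.3)/2 × 4 = 1399.4
  [4.25→5.75]: (366.3+243.7)/2 × 1.5 = 457.5
  [5.75→7.75]: (243.7+141.2)/2 × 2 = 384.9
  [7.75→8.25]: (141.2+123.2)/2 × 0.5 = 66.1
  Sum = 2349.575 ng/mL·hr
k_e = ln2 / t½ = 0.693147 / 2.54 = 0.2729 hr^-1
Extrapolated tail: C_last / k_e = 123.2 / 0.2729 = 451.447
AUC_0→∞ = 2349.575 + 451.447 = 2801.022 ng/mL·hr

AUC = 2800 ng/mL·hr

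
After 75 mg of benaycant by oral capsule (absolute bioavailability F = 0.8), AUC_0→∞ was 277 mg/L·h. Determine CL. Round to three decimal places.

CL = 0.217 L/h

CL = F × Dose / AUC_0→∞
   = 0.8 × 75 / 277 = 0.216606 L/h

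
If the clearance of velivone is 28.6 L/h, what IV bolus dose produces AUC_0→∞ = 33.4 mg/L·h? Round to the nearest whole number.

Dose = 955 mg

Dose_iv = CL × AUC_0→∞
     = 28.6 × 33.4 = 955.24 mg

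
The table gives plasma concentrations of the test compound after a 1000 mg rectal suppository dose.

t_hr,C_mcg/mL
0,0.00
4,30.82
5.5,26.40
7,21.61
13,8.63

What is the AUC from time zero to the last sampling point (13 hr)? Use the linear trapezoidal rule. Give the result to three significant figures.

Trapezoidal AUC_0→13:
  [0→4]: (0.00+30.82)/2 × 4 = 61.64
  [4→5.5]: (30.82+26.40)/2 × 1.5 = 42.915
  [5.5→7]: (26.40+21.61)/2 × 1.5 = 36.0075
  [7→13]: (21.61+8.63)/2 × 6 = 90.72
  Sum = 231.2825 mcg/mL·hr

AUC = 231 mcg/mL·hr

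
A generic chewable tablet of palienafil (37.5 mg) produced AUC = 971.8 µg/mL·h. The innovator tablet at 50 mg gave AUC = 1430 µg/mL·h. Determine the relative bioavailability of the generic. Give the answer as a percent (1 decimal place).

F_rel = (AUC_test/D_test) / (AUC_ref/D_ref)
      = (971.8/37.5) / (1430/50)
      = 25.9147 / 28.6 = 0.9061 = 90.61%

F_rel = 90.6%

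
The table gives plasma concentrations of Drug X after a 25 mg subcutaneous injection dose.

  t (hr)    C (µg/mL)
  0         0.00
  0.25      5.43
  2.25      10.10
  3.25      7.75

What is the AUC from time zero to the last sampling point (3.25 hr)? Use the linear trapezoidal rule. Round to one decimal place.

Trapezoidal AUC_0→3.25:
  [0→0.25]: (0.00+5.43)/2 × 0.25 = 0.67875
  [0.25→2.25]: (5.43+10.10)/2 × 2 = 15.53
  [2.25→3.25]: (10.10+7.75)/2 × 1 = 8.925
  Sum = 25.13375 µg/mL·hr

AUC = 25.1 µg/mL·hr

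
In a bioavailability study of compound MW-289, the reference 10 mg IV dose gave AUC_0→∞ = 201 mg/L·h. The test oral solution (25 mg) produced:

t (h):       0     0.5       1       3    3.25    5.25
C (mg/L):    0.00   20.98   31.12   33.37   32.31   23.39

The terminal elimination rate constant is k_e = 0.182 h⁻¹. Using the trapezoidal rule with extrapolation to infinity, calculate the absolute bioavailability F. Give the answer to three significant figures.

F = 0.548

Trapezoidal AUC_0→5.25 (oral solution):
  [0→0.5]: (0.00+20.98)/2 × 0.5 = 5.245
  [0.5→1]: (20.98+31.12)/2 × 0.5 = 13.025
  [1→3]: (31.12+33.37)/2 × 2 = 64.49
  [3→3.25]: (33.37+32.31)/2 × 0.25 = 8.21
  [3.25→5.25]: (32.31+23.39)/2 × 2 = 55.7
  Sum = 146.67 mg/L·h
Tail: C_last/k_e = 23.39/0.182 = 128.516
AUC_0→∞ (oral solution) = 146.67 + 128.516 = 275.186 mg/L·h
F = (AUC_ev/D_ev)/(AUC_iv/D_iv) = (275.186/25)/(201/10) = 11.00744/20.1 = 0.5476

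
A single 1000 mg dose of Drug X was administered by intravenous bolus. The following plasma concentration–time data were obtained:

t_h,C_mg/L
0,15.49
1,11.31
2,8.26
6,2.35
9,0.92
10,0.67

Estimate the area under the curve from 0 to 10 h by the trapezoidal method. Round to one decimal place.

Trapezoidal AUC_0→10:
  [0→1]: (15.49+11.31)/2 × 1 = 13.4
  [1→2]: (11.31+8.26)/2 × 1 = 9.785
  [2→6]: (8.26+2.35)/2 × 4 = 21.22
  [6→9]: (2.35+0.92)/2 × 3 = 4.905
  [9→10]: (0.92+0.67)/2 × 1 = 0.795
  Sum = 50.105 mg/L·h

AUC = 50.1 mg/L·h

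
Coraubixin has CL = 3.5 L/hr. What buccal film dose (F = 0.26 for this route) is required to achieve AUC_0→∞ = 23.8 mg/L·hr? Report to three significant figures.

Dose = CL × AUC_0→∞ / F
     = 3.5 × 23.8 / 0.26 = 320.385 mg

Dose = 320 mg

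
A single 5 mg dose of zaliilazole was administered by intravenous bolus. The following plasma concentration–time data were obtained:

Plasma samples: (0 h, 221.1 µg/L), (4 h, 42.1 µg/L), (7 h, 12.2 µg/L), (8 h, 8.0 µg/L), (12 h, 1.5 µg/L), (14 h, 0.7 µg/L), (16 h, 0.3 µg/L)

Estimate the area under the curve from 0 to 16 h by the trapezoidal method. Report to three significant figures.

AUC = 640 µg/L·h

Trapezoidal AUC_0→16:
  [0→4]: (221.1+42.1)/2 × 4 = 526.4
  [4→7]: (42.1+12.2)/2 × 3 = 81.45
  [7→8]: (12.2+8.0)/2 × 1 = 10.1
  [8→12]: (8.0+1.5)/2 × 4 = 19.0
  [12→14]: (1.5+0.7)/2 × 2 = 2.2
  [14→16]: (0.7+0.3)/2 × 2 = 1.0
  Sum = 640.15 µg/L·h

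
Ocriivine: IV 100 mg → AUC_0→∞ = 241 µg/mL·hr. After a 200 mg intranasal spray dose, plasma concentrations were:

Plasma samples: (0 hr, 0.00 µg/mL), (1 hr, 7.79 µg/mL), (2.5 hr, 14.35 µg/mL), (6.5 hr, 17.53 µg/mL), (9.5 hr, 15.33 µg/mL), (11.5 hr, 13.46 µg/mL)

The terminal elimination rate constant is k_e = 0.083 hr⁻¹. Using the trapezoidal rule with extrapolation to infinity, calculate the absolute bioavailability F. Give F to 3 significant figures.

Trapezoidal AUC_0→11.5 (intranasal spray):
  [0→1]: (0.00+7.79)/2 × 1 = 3.895
  [1→2.5]: (7.79+14.35)/2 × 1.5 = 16.605
  [2.5→6.5]: (14.35+17.53)/2 × 4 = 63.76
  [6.5→9.5]: (17.53+15.33)/2 × 3 = 49.29
  [9.5→11.5]: (15.33+13.46)/2 × 2 = 28.79
  Sum = 162.34 µg/mL·hr
Tail: C_last/k_e = 13.46/0.083 = 162.169
AUC_0→∞ (intranasal spray) = 162.34 + 162.169 = 324.509 µg/mL·hr
F = (AUC_ev/D_ev)/(AUC_iv/D_iv) = (324.509/200)/(241/100) = 1.622545/2.41 = 0.6733

F = 0.673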